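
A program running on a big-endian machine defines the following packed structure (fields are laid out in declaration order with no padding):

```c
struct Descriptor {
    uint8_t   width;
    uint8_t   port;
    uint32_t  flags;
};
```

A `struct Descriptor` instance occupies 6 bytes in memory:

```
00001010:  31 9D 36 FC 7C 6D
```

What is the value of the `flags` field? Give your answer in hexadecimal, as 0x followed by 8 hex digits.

0x36FC7C6D

`flags` follows `width` (1 B), `port` (1 B), so it starts at offset 1 + 1 = 2 and occupies 4 bytes.
Bytes at offsets 2..5: 36 FC 7C 6D.
In big-endian order the high byte comes first in memory.
The bytes are already most-significant first: 0x36FC7C6D.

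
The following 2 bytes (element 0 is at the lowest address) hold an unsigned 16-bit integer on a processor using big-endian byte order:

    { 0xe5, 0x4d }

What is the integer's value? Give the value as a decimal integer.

In big-endian order the high byte comes first in memory.
The bytes are already most-significant first: 0xE54D.
0xE54D = 58701.

58701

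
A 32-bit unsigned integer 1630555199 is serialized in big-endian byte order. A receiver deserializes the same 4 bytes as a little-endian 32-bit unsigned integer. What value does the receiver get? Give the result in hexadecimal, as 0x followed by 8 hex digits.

0x3F4C3061

1630555199 in 32-bit hexadecimal is 0x61304C3F.
Stored big-endian, the bytes at ascending addresses are 61 30 4C 3F.
Read back as little-endian, the first byte is least significant, giving 0x3F4C3061.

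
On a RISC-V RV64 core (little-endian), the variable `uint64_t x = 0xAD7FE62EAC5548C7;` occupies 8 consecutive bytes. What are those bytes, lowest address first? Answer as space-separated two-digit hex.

C7 48 55 AC 2E E6 7F AD

Split into bytes (most-significant first): AD 7F E6 2E AC 55 48 C7.
Little-endian stores the least-significant byte at the lowest address.
So at ascending addresses the bytes are C7 48 55 AC 2E E6 7F AD.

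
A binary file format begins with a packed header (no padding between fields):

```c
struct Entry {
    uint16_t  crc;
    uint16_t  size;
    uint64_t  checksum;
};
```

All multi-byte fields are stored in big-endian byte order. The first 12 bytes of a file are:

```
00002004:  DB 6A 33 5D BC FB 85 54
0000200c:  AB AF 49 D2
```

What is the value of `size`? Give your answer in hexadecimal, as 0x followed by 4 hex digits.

`size` follows `crc` (2 bytes), so it starts at byte offset 2 and occupies 2 bytes.
Bytes at offsets 2..3: 33 5D.
Big-endian stores the most-significant byte at the lowest address.
The bytes are already most-significant first: 0x335D.

0x335D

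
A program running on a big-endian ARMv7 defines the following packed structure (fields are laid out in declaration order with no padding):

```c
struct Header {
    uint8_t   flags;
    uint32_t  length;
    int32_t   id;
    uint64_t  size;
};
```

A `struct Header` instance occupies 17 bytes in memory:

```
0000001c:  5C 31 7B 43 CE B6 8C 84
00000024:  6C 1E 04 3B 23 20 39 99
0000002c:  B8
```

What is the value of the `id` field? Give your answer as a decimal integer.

-1232305044

`id` follows `flags` (1 B), `length` (4 B), so it starts at offset 1 + 4 = 5 and occupies 4 bytes.
Bytes at offsets 5..8: B6 8C 84 6C.
Big-endian stores the most-significant byte at the lowest address.
The bytes are already most-significant first: 0xB68C846C.
Top bit is set, so as a signed 32-bit value this is 0xB68C846C − 2^32 = -1232305044.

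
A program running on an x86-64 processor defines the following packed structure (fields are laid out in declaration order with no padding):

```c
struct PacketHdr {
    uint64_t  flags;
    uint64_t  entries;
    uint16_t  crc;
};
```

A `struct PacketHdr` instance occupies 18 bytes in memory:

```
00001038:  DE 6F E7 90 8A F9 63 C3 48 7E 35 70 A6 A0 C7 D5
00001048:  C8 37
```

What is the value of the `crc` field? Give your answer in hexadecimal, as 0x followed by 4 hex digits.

`crc` follows `flags` (8 B), `entries` (8 B), so it starts at offset 8 + 8 = 16 and occupies 2 bytes.
Bytes at offsets 16..17: C8 37.
Little-endian: lowest address holds the least-significant byte.
Reassemble most-significant byte first: 37 C8 → 0x37C8.

0x37C8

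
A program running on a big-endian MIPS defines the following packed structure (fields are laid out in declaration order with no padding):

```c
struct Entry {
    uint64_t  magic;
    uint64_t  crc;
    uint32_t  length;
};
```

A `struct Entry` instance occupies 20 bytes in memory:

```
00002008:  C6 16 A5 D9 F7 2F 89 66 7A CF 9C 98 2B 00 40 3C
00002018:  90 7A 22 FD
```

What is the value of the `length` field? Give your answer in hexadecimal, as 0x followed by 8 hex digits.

`length` follows `magic` (8 B), `crc` (8 B), so it starts at offset 8 + 8 = 16 and occupies 4 bytes.
Bytes at offsets 16..19: 90 7A 22 FD.
Big-endian stores the most-significant byte at the lowest address.
The bytes are already most-significant first: 0x907A22FD.

0x907A22FD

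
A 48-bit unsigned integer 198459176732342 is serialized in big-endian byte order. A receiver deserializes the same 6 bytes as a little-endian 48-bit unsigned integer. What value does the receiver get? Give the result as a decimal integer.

200414907629492

198459176732342 in 48-bit hexadecimal is 0xB47F60BB46B6.
Stored big-endian, the bytes at ascending addresses are B4 7F 60 BB 46 B6.
Read back as little-endian, the first byte is least significant, giving 0xB646BB607FB4.
0xB646BB607FB4 = 200414907629492.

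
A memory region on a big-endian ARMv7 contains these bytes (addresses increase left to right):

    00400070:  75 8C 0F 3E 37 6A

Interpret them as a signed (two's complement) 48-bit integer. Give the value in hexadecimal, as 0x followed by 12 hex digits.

Big-endian: lowest address holds the most-significant byte.
The bytes are already most-significant first: 0x758C0F3E376A.

0x758C0F3E376A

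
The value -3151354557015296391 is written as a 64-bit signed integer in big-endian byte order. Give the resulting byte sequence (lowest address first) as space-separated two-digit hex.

Two's complement of -3151354557015296391 in 64 bits: 3151354557015296391 = 0x2BBBDC45E4348987; invert → 0xD44423BA1BCB7678; add 1 → 0xD44423BA1BCB7679.
Split into bytes (most-significant first): D4 44 23 BA 1B CB 76 79.
In big-endian order the high byte comes first in memory.
So the memory order matches the most-significant-first order: D4 44 23 BA 1B CB 76 79.

D4 44 23 BA 1B CB 76 79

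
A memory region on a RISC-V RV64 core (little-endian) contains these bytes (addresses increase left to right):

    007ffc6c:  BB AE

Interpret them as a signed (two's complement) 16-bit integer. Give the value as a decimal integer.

Little-endian: lowest address holds the least-significant byte.
Reassemble most-significant byte first: AE BB → 0xAEBB.
Top bit is set, so as a signed 16-bit value this is 0xAEBB − 2^16 = -20805.

-20805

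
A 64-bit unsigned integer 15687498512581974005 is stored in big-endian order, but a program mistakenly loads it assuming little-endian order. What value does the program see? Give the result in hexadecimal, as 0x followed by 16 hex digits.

0xF5D7EA00C830B5D9

15687498512581974005 in 64-bit hexadecimal is 0xD9B530C800EAD7F5.
Stored big-endian, the bytes at ascending addresses are D9 B5 30 C8 00 EA D7 F5.
Read back as little-endian, the first byte is least significant, giving 0xF5D7EA00C830B5D9.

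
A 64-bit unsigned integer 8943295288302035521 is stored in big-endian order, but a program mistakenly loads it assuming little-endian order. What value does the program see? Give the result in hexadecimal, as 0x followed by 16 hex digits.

0x41E2AA5CAEF71C7C

8943295288302035521 in 64-bit hexadecimal is 0x7C1CF7AE5CAAE241.
Stored big-endian, the bytes at ascending addresses are 7C 1C F7 AE 5C AA E2 41.
Read back as little-endian, the first byte is least significant, giving 0x41E2AA5CAEF71C7C.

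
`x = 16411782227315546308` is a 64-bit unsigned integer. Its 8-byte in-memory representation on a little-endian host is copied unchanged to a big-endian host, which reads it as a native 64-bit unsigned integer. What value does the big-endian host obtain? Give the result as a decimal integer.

16411782227315546308 in 64-bit hexadecimal is 0xE3C25CFB7E3658C4.
Stored little-endian, the bytes at ascending addresses are C4 58 36 7E FB 5C C2 E3.
Read back as big-endian, the last byte is least significant, giving 0xC458367EFB5CC2E3.
0xC458367EFB5CC2E3 = 14148118148395352803.

14148118148395352803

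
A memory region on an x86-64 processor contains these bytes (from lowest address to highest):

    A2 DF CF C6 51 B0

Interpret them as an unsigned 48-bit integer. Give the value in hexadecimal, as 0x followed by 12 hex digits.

0xB051C6CFDFA2

Little-endian stores the least-significant byte at the lowest address.
Reassemble most-significant byte first: B0 51 C6 CF DF A2 → 0xB051C6CFDFA2.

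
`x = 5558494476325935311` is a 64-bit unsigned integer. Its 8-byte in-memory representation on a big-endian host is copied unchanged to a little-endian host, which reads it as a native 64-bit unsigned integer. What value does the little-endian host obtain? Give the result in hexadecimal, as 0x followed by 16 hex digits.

5558494476325935311 in 64-bit hexadecimal is 0x4D23BD46AB60D8CF.
Stored big-endian, the bytes at ascending addresses are 4D 23 BD 46 AB 60 D8 CF.
Read back as little-endian, the first byte is least significant, giving 0xCFD860AB46BD234D.

0xCFD860AB46BD234D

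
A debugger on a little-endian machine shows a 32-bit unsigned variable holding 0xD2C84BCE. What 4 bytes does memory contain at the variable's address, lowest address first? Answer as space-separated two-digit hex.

Split into bytes (most-significant first): D2 C8 4B CE.
Little-endian: lowest address holds the least-significant byte.
So at ascending addresses the bytes are CE 4B C8 D2.

CE 4B C8 D2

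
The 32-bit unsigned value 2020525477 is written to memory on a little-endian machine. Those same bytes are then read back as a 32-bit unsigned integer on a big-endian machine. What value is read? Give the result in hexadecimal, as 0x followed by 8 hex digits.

0xA5C56E78

2020525477 in 32-bit hexadecimal is 0x786EC5A5.
Stored little-endian, the bytes at ascending addresses are A5 C5 6E 78.
Read back as big-endian, the last byte is least significant, giving 0xA5C56E78.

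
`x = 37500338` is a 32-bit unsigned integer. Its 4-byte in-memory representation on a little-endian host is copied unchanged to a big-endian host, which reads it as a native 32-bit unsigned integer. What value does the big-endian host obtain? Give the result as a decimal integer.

37500338 in 32-bit hexadecimal is 0x023C35B2.
Stored little-endian, the bytes at ascending addresses are B2 35 3C 02.
Read back as big-endian, the last byte is least significant, giving 0xB2353C02.
0xB2353C02 = 2989833218.

2989833218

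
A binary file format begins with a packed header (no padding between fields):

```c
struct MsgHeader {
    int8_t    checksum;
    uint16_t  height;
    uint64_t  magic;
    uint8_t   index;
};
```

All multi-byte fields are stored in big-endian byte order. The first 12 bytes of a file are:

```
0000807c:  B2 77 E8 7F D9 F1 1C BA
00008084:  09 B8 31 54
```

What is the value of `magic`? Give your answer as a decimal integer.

9212659618445637681

`magic` follows `checksum` (1 B), `height` (2 B), so it starts at offset 1 + 2 = 3 and occupies 8 bytes.
Bytes at offsets 3..10: 7F D9 F1 1C BA 09 B8 31.
Big-endian stores the most-significant byte at the lowest address.
The bytes are already most-significant first: 0x7FD9F11CBA09B831.
0x7FD9F11CBA09B831 = 9212659618445637681.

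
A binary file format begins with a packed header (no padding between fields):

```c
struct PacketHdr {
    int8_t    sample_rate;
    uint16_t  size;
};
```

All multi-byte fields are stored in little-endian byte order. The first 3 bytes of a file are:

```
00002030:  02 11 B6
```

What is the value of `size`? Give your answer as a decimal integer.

46609

`size` follows `sample_rate` (1 byte), so it starts at byte offset 1 and occupies 2 bytes.
Bytes at offsets 1..2: 11 B6.
In little-endian order the low byte comes first in memory.
Reassemble most-significant byte first: B6 11 → 0xB611.
0xB611 = 46609.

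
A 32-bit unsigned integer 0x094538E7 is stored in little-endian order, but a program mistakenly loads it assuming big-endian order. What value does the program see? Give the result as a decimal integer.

Stored little-endian, the bytes at ascending addresses are E7 38 45 09.
Read back as big-endian, the last byte is least significant, giving 0xE7384509.
0xE7384509 = 3879224585.

3879224585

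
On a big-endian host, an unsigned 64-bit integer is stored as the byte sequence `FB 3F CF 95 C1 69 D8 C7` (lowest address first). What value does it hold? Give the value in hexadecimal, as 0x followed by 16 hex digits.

Big-endian stores the most-significant byte at the lowest address.
The bytes are already most-significant first: 0xFB3FCF95C169D8C7.

0xFB3FCF95C169D8C7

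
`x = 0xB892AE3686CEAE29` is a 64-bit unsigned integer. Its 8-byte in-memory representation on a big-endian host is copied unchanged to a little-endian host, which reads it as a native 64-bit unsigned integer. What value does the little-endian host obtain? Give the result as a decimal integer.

3003565077341049528

Stored big-endian, the bytes at ascending addresses are B8 92 AE 36 86 CE AE 29.
Read back as little-endian, the first byte is least significant, giving 0x29AECE8636AE92B8.
0x29AECE8636AE92B8 = 3003565077341049528.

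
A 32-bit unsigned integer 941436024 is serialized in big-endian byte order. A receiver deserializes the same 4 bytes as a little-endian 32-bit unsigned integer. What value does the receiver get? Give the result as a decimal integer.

941436024 in 32-bit hexadecimal is 0x381D2C78.
Stored big-endian, the bytes at ascending addresses are 38 1D 2C 78.
Read back as little-endian, the first byte is least significant, giving 0x782C1D38.
0x782C1D38 = 2016156984.

2016156984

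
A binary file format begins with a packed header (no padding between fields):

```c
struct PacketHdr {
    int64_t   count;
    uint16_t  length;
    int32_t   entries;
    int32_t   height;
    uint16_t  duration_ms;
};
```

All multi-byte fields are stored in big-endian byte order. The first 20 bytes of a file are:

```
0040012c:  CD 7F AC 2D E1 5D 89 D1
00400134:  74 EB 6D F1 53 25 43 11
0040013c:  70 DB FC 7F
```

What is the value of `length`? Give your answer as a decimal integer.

29931

`length` follows `count` (8 bytes), so it starts at byte offset 8 and occupies 2 bytes.
Bytes at offsets 8..9: 74 EB.
Big-endian: lowest address holds the most-significant byte.
The bytes are already most-significant first: 0x74EB.
0x74EB = 29931.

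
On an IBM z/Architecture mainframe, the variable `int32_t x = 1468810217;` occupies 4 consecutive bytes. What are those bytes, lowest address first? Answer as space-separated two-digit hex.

1468810217 in hexadecimal, padded to 32 bits, is 0x578C43E9.
Split into bytes (most-significant first): 57 8C 43 E9.
Big-endian: lowest address holds the most-significant byte.
So the memory order matches the most-significant-first order: 57 8C 43 E9.

57 8C 43 E9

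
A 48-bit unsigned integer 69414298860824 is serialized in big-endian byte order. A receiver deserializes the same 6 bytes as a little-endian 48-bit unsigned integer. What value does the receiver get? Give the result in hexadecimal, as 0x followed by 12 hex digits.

0x183DA0C6213F

69414298860824 in 48-bit hexadecimal is 0x3F21C6A03D18.
Stored big-endian, the bytes at ascending addresses are 3F 21 C6 A0 3D 18.
Read back as little-endian, the first byte is least significant, giving 0x183DA0C6213F.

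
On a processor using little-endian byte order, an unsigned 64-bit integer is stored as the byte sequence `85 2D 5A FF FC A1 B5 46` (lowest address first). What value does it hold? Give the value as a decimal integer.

Little-endian: lowest address holds the least-significant byte.
Reassemble most-significant byte first: 46 B5 A1 FC FF 5A 2D 85 → 0x46B5A1FCFF5A2D85.
0x46B5A1FCFF5A2D85 = 5095156661427514757.

5095156661427514757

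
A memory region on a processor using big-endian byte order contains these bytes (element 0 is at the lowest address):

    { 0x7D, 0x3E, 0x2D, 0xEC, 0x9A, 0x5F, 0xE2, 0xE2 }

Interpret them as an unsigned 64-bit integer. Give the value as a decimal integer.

9024701197522559714

Big-endian stores the most-significant byte at the lowest address.
The bytes are already most-significant first: 0x7D3E2DEC9A5FE2E2.
0x7D3E2DEC9A5FE2E2 = 9024701197522559714.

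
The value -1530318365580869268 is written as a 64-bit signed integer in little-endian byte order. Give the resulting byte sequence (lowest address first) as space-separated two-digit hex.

Two's complement of -1530318365580869268 in 64 bits: 1530318365580869268 = 0x153CC8720DB43E94; invert → 0xEAC3378DF24BC16B; add 1 → 0xEAC3378DF24BC16C.
Split into bytes (most-significant first): EA C3 37 8D F2 4B C1 6C.
Little-endian stores the least-significant byte at the lowest address.
So at ascending addresses the bytes are 6C C1 4B F2 8D 37 C3 EA.

6C C1 4B F2 8D 37 C3 EA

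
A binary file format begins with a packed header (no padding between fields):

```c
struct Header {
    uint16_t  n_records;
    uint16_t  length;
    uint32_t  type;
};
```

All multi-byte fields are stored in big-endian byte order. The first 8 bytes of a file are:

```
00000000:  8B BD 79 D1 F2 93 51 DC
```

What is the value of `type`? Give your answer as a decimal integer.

`type` follows `n_records` (2 B), `length` (2 B), so it starts at offset 2 + 2 = 4 and occupies 4 bytes.
Bytes at offsets 4..7: F2 93 51 DC.
Big-endian stores the most-significant byte at the lowest address.
The bytes are already most-significant first: 0xF29351DC.
0xF29351DC = 4069741020.

4069741020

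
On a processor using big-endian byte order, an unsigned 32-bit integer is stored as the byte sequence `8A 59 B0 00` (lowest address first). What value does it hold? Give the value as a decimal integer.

Big-endian: lowest address holds the most-significant byte.
The bytes are already most-significant first: 0x8A59B000.
0x8A59B000 = 2321133568.

2321133568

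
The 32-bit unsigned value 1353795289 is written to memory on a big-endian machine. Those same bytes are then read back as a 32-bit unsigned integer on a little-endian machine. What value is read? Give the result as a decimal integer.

1353795289 in 32-bit hexadecimal is 0x50B146D9.
Stored big-endian, the bytes at ascending addresses are 50 B1 46 D9.
Read back as little-endian, the first byte is least significant, giving 0xD946B150.
0xD946B150 = 3645288784.

3645288784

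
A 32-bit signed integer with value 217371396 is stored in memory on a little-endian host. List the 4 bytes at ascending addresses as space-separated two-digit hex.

04 D3 F4 0C

217371396 in hexadecimal, padded to 32 bits, is 0x0CF4D304.
Split into bytes (most-significant first): 0C F4 D3 04.
In little-endian order the low byte comes first in memory.
So at ascending addresses the bytes are 04 D3 F4 0C.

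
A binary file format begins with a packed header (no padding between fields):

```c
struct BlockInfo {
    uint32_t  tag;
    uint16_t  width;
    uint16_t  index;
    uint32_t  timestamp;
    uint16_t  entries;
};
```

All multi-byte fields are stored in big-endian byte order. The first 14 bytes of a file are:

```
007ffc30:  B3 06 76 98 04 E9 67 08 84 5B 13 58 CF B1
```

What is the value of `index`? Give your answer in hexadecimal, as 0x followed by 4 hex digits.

0x6708

`index` follows `tag` (4 B), `width` (2 B), so it starts at offset 4 + 2 = 6 and occupies 2 bytes.
Bytes at offsets 6..7: 67 08.
Big-endian: lowest address holds the most-significant byte.
The bytes are already most-significant first: 0x6708.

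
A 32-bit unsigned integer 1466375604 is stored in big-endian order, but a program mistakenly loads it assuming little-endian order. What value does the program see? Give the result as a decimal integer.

3021825879

1466375604 in 32-bit hexadecimal is 0x57671DB4.
Stored big-endian, the bytes at ascending addresses are 57 67 1D B4.
Read back as little-endian, the first byte is least significant, giving 0xB41D6757.
0xB41D6757 = 3021825879.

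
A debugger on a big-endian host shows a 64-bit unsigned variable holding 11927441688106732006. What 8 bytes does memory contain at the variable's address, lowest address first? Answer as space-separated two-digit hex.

11927441688106732006 in hexadecimal, padded to 64 bits, is 0xA586C90562C989E6.
Split into bytes (most-significant first): A5 86 C9 05 62 C9 89 E6.
Big-endian stores the most-significant byte at the lowest address.
So the memory order matches the most-significant-first order: A5 86 C9 05 62 C9 89 E6.

A5 86 C9 05 62 C9 89 E6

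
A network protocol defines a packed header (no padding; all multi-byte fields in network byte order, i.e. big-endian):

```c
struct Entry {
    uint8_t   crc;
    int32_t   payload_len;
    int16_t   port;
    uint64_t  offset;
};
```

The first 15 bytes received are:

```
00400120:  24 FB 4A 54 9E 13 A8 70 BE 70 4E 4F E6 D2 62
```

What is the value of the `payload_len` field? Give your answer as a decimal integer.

`payload_len` follows `crc` (1 byte), so it starts at byte offset 1 and occupies 4 bytes.
Bytes at offsets 1..4: FB 4A 54 9E.
Big-endian: lowest address holds the most-significant byte.
The bytes are already most-significant first: 0xFB4A549E.
Top bit is set, so as a signed 32-bit value this is 0xFB4A549E − 2^32 = -79014754.

-79014754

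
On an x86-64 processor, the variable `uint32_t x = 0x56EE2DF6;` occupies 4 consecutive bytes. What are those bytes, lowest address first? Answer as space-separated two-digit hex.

F6 2D EE 56

Split into bytes (most-significant first): 56 EE 2D F6.
In little-endian order the low byte comes first in memory.
So at ascending addresses the bytes are F6 2D EE 56.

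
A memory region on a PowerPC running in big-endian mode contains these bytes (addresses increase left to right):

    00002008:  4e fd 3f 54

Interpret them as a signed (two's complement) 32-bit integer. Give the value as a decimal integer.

1325219668

In big-endian order the high byte comes first in memory.
The bytes are already most-significant first: 0x4EFD3F54.
0x4EFD3F54 = 1325219668.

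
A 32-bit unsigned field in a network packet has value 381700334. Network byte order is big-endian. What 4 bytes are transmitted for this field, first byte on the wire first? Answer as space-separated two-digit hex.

16 C0 48 EE

381700334 in hexadecimal, padded to 32 bits, is 0x16C048EE.
Split into bytes (most-significant first): 16 C0 48 EE.
Big-endian: lowest address holds the most-significant byte.
So the memory order matches the most-significant-first order: 16 C0 48 EE.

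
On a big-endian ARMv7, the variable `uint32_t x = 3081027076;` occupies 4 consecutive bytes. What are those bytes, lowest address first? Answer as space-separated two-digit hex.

B7 A4 BE 04

3081027076 in hexadecimal, padded to 32 bits, is 0xB7A4BE04.
Split into bytes (most-significant first): B7 A4 BE 04.
Big-endian stores the most-significant byte at the lowest address.
So the memory order matches the most-significant-first order: B7 A4 BE 04.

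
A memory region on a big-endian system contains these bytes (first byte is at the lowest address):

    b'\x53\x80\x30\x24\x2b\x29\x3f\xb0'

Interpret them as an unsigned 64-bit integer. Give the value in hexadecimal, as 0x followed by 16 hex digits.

0x538030242B293FB0

Big-endian stores the most-significant byte at the lowest address.
The bytes are already most-significant first: 0x538030242B293FB0.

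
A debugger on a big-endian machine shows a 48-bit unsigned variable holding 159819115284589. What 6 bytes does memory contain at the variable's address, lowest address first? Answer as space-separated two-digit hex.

91 5A C9 98 48 6D

159819115284589 in hexadecimal, padded to 48 bits, is 0x915AC998486D.
Split into bytes (most-significant first): 91 5A C9 98 48 6D.
In big-endian order the high byte comes first in memory.
So the memory order matches the most-significant-first order: 91 5A C9 98 48 6D.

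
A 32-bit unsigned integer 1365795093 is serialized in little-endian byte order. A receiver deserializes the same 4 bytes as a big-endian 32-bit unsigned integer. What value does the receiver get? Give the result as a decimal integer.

1365795093 in 32-bit hexadecimal is 0x51686115.
Stored little-endian, the bytes at ascending addresses are 15 61 68 51.
Read back as big-endian, the last byte is least significant, giving 0x15616851.
0x15616851 = 358705233.

358705233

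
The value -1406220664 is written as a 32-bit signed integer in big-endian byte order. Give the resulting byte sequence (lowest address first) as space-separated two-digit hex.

Two's complement of -1406220664 in 32 bits: 1406220664 = 0x53D13978; invert → 0xAC2EC687; add 1 → 0xAC2EC688.
Split into bytes (most-significant first): AC 2E C6 88.
Big-endian stores the most-significant byte at the lowest address.
So the memory order matches the most-significant-first order: AC 2E C6 88.

AC 2E C6 88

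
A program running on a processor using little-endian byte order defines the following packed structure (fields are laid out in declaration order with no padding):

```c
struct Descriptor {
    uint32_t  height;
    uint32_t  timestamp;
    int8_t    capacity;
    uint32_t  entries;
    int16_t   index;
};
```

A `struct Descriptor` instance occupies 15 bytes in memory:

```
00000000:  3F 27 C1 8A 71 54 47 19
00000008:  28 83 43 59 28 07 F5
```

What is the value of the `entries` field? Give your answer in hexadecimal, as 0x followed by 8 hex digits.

0x28594383

`entries` follows `height` (4 B), `timestamp` (4 B), `capacity` (1 B), so it starts at offset 4 + 4 + 1 = 9 and occupies 4 bytes.
Bytes at offsets 9..12: 83 43 59 28.
In little-endian order the low byte comes first in memory.
Reassemble most-significant byte first: 28 59 43 83 → 0x28594383.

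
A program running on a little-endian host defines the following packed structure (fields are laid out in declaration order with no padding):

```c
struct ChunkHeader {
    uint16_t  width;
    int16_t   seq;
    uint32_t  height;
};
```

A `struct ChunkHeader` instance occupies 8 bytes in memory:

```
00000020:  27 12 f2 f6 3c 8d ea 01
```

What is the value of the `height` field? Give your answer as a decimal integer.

32148796

`height` follows `width` (2 B), `seq` (2 B), so it starts at offset 2 + 2 = 4 and occupies 4 bytes.
Bytes at offsets 4..7: 3C 8D EA 01.
Little-endian: lowest address holds the least-significant byte.
Reassemble most-significant byte first: 01 EA 8D 3C → 0x01EA8D3C.
0x01EA8D3C = 32148796.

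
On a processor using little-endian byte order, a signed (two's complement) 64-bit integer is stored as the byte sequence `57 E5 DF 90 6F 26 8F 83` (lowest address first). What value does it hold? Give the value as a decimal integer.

-8966906072457550505

Little-endian stores the least-significant byte at the lowest address.
Reassemble most-significant byte first: 83 8F 26 6F 90 DF E5 57 → 0x838F266F90DFE557.
Top bit is set, so as a signed 64-bit value this is 0x838F266F90DFE557 − 2^64 = -8966906072457550505.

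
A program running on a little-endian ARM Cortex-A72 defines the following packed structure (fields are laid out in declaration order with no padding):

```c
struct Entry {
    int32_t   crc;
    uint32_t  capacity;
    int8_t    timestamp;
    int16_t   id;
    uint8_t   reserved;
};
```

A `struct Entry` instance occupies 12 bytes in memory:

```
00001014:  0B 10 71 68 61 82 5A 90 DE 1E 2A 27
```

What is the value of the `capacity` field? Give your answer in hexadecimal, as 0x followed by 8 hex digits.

`capacity` follows `crc` (4 bytes), so it starts at byte offset 4 and occupies 4 bytes.
Bytes at offsets 4..7: 61 82 5A 90.
Little-endian: lowest address holds the least-significant byte.
Reassemble most-significant byte first: 90 5A 82 61 → 0x905A8261.

0x905A8261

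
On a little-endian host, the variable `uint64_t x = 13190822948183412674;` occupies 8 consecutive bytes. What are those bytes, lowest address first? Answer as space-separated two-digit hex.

13190822948183412674 in hexadecimal, padded to 64 bits, is 0xB70F3795598B0FC2.
Split into bytes (most-significant first): B7 0F 37 95 59 8B 0F C2.
Little-endian: lowest address holds the least-significant byte.
So at ascending addresses the bytes are C2 0F 8B 59 95 37 0F B7.

C2 0F 8B 59 95 37 0F B7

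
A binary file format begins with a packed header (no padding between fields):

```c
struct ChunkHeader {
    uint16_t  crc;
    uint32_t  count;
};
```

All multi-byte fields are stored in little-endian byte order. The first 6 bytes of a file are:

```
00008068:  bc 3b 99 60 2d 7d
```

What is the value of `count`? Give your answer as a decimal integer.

`count` follows `crc` (2 bytes), so it starts at byte offset 2 and occupies 4 bytes.
Bytes at offsets 2..5: 99 60 2D 7D.
Little-endian: lowest address holds the least-significant byte.
Reassemble most-significant byte first: 7D 2D 60 99 → 0x7D2D6099.
0x7D2D6099 = 2100125849.

2100125849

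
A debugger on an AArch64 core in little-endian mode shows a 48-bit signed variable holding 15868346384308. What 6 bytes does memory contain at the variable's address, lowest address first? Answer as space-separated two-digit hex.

15868346384308 in hexadecimal, padded to 48 bits, is 0x0E6EA3263FB4.
Split into bytes (most-significant first): 0E 6E A3 26 3F B4.
In little-endian order the low byte comes first in memory.
So at ascending addresses the bytes are B4 3F 26 A3 6E 0E.

B4 3F 26 A3 6E 0E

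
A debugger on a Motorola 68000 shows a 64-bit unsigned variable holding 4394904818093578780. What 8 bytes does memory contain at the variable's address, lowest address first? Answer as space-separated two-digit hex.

4394904818093578780 in hexadecimal, padded to 64 bits, is 0x3CFDD6A5981EDA1C.
Split into bytes (most-significant first): 3C FD D6 A5 98 1E DA 1C.
Big-endian stores the most-significant byte at the lowest address.
So the memory order matches the most-significant-first order: 3C FD D6 A5 98 1E DA 1C.

3C FD D6 A5 98 1E DA 1C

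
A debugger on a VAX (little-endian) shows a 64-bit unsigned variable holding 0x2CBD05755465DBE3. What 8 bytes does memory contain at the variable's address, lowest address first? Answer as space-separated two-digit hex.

Split into bytes (most-significant first): 2C BD 05 75 54 65 DB E3.
Little-endian: lowest address holds the least-significant byte.
So at ascending addresses the bytes are E3 DB 65 54 75 05 BD 2C.

E3 DB 65 54 75 05 BD 2C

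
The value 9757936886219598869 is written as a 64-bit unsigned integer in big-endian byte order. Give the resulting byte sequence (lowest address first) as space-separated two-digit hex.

87 6B 27 E5 F3 CC EC 15

9757936886219598869 in hexadecimal, padded to 64 bits, is 0x876B27E5F3CCEC15.
Split into bytes (most-significant first): 87 6B 27 E5 F3 CC EC 15.
Big-endian stores the most-significant byte at the lowest address.
So the memory order matches the most-significant-first order: 87 6B 27 E5 F3 CC EC 15.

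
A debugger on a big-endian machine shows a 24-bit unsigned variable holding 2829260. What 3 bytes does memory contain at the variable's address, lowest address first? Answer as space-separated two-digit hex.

2B 2B CC

2829260 in hexadecimal, padded to 24 bits, is 0x2B2BCC.
Split into bytes (most-significant first): 2B 2B CC.
Big-endian: lowest address holds the most-significant byte.
So the memory order matches the most-significant-first order: 2B 2B CC.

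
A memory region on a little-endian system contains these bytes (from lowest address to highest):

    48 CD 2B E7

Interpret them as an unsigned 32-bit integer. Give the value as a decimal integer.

3878407496

Little-endian stores the least-significant byte at the lowest address.
Reassemble most-significant byte first: E7 2B CD 48 → 0xE72BCD48.
0xE72BCD48 = 3878407496.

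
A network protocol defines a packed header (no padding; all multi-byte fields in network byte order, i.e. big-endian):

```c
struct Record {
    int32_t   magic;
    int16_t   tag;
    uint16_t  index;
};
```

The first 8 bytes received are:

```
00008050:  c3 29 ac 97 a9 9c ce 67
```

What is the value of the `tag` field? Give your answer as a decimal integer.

-22116

`tag` follows `magic` (4 bytes), so it starts at byte offset 4 and occupies 2 bytes.
Bytes at offsets 4..5: A9 9C.
In big-endian order the high byte comes first in memory.
The bytes are already most-significant first: 0xA99C.
Top bit is set, so as a signed 16-bit value this is 0xA99C − 2^16 = -22116.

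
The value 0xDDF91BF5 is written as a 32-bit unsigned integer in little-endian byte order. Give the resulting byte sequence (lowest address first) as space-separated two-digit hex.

Split into bytes (most-significant first): DD F9 1B F5.
In little-endian order the low byte comes first in memory.
So at ascending addresses the bytes are F5 1B F9 DD.

F5 1B F9 DD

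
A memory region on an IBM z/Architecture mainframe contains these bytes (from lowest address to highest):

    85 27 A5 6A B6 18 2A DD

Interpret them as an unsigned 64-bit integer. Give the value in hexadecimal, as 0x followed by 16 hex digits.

0x8527A56AB6182ADD

In big-endian order the high byte comes first in memory.
The bytes are already most-significant first: 0x8527A56AB6182ADD.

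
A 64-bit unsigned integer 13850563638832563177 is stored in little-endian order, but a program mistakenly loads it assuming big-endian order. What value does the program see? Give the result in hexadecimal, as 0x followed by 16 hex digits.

0xE9838EFF3E1637C0

13850563638832563177 in 64-bit hexadecimal is 0xC037163EFF8E83E9.
Stored little-endian, the bytes at ascending addresses are E9 83 8E FF 3E 16 37 C0.
Read back as big-endian, the last byte is least significant, giving 0xE9838EFF3E1637C0.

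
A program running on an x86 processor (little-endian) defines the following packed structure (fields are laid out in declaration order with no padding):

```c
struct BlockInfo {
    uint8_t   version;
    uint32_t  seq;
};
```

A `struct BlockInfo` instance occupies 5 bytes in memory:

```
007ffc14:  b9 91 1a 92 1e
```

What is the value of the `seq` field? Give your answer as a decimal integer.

`seq` follows `version` (1 byte), so it starts at byte offset 1 and occupies 4 bytes.
Bytes at offsets 1..4: 91 1A 92 1E.
Little-endian stores the least-significant byte at the lowest address.
Reassemble most-significant byte first: 1E 92 1A 91 → 0x1E921A91.
0x1E921A91 = 512891537.

512891537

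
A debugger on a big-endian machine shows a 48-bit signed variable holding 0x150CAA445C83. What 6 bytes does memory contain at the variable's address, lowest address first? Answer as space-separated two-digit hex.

15 0C AA 44 5C 83

Split into bytes (most-significant first): 15 0C AA 44 5C 83.
Big-endian stores the most-significant byte at the lowest address.
So the memory order matches the most-significant-first order: 15 0C AA 44 5C 83.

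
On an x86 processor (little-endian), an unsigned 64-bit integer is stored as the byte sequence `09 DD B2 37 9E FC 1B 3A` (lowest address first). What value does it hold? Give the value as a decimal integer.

In little-endian order the low byte comes first in memory.
Reassemble most-significant byte first: 3A 1B FC 9E 37 B2 DD 09 → 0x3A1BFC9E37B2DD09.
0x3A1BFC9E37B2DD09 = 4187218035040509193.

4187218035040509193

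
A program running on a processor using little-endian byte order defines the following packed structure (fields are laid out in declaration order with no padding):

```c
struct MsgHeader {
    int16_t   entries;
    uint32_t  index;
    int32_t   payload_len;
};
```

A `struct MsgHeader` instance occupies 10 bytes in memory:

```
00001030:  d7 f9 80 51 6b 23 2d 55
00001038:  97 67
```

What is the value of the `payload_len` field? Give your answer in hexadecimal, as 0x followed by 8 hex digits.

0x6797552D

`payload_len` follows `entries` (2 B), `index` (4 B), so it starts at offset 2 + 4 = 6 and occupies 4 bytes.
Bytes at offsets 6..9: 2D 55 97 67.
In little-endian order the low byte comes first in memory.
Reassemble most-significant byte first: 67 97 55 2D → 0x6797552D.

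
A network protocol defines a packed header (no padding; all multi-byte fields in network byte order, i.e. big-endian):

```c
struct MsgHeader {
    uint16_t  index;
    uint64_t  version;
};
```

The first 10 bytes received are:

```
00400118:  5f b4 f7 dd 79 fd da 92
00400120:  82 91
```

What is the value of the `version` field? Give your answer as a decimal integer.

`version` follows `index` (2 bytes), so it starts at byte offset 2 and occupies 8 bytes.
Bytes at offsets 2..9: F7 DD 79 FD DA 92 82 91.
Big-endian: lowest address holds the most-significant byte.
The bytes are already most-significant first: 0xF7DD79FDDA928291.
0xF7DD79FDDA928291 = 17860565828421976721.

17860565828421976721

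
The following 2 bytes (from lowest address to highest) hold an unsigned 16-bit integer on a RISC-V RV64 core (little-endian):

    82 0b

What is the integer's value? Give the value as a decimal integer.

2946

In little-endian order the low byte comes first in memory.
Reassemble most-significant byte first: 0B 82 → 0x0B82.
0x0B82 = 2946.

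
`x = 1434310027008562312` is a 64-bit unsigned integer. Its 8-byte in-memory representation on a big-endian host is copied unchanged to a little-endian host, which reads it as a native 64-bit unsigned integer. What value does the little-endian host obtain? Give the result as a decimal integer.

1434310027008562312 in 64-bit hexadecimal is 0x13E7B15EC9A05488.
Stored big-endian, the bytes at ascending addresses are 13 E7 B1 5E C9 A0 54 88.
Read back as little-endian, the first byte is least significant, giving 0x8854A0C95EB1E713.
0x8854A0C95EB1E713 = 9823653473939482387.

9823653473939482387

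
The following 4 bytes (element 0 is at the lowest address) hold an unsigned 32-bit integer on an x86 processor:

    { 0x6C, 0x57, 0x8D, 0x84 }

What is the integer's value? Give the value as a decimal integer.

2223855468

Little-endian: lowest address holds the least-significant byte.
Reassemble most-significant byte first: 84 8D 57 6C → 0x848D576C.
0x848D576C = 2223855468.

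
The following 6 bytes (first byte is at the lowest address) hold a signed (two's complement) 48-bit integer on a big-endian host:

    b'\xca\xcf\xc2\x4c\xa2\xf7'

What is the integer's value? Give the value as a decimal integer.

Big-endian stores the most-significant byte at the lowest address.
The bytes are already most-significant first: 0xCACFC24CA2F7.
Top bit is set, so as a signed 48-bit value this is 0xCACFC24CA2F7 − 2^48 = -58481309867273.

-58481309867273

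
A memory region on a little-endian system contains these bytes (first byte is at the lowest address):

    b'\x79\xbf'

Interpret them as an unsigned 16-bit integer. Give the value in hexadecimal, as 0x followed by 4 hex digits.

Little-endian stores the least-significant byte at the lowest address.
Reassemble most-significant byte first: BF 79 → 0xBF79.

0xBF79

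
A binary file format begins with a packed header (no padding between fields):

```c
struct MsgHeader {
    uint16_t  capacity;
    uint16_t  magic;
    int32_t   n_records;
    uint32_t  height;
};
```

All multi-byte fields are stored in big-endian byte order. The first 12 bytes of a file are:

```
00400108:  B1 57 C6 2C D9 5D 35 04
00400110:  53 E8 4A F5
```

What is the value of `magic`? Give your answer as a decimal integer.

50732

`magic` follows `capacity` (2 bytes), so it starts at byte offset 2 and occupies 2 bytes.
Bytes at offsets 2..3: C6 2C.
In big-endian order the high byte comes first in memory.
The bytes are already most-significant first: 0xC62C.
0xC62C = 50732.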